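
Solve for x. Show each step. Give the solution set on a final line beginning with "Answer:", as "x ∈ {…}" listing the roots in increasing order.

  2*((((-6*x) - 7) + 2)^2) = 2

Step 1. [2*((((-6*x) - 7) + 2)^2) = 2] leading coefficient 2: divide by 2. So div: (((-6*x) - 7) + 2)^2 = 1.
Step 2. [(((-6*x) - 7) + 2)^2 = 1] LHS squared, RHS 1 ≥ 0: apply √ (±) ⇒ sqrt: ((-6*x) - 7) + 2 = 1 or -1.
Step 3. [((-6*x) - 7) + 2 = 1 or -1] the outer +2 inverts by subtracting 2. So sub: (-6*x) - 7 = -1 or -3.
Step 4. [(-6*x) - 7 = -1 or -3] 7 comes off first (add 7) ⇒ sub: -6*x = 6 or 4.
Step 5. [-6*x = 6 or 4] -6 out front; divide by -6. So div: x = -1 or -2/3.

Answer: x ∈ {-1, -2/3}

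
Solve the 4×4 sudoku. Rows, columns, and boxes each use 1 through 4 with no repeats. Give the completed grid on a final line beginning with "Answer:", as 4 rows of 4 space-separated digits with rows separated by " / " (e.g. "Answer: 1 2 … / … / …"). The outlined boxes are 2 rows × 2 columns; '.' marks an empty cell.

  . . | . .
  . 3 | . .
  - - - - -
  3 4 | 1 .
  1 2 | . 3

Step 1. [r2c4∈{1,2,4}] across row 2, 1 lands solely at r2c4 ⇒ r2c4=1.
Step 2. [r1c4∈{2,4}] in col 4, 4 fits only at r1c4. So r1c4=4.
Step 3. [r2c3∈{2}] only 2 remains possible at r2c3, so r2c3=2.
Step 4. [r1c3∈{3}] r1c3's peers cover all but 3 ⇒ r1c3=3.
Step 5. [r1c1∈{2}] r1c1's peers cover all but 2. So r1c1=2.
Step 6. [r4c3∈{4}] r4c3 is down to just 4 ⇒ r4c3=4.
Step 7. [r3c4∈{2}] r3c4 has the single candidate 2. So r3c4=2.
Step 8. [r2c1∈{4}] nothing but 4 survives at r2c1. So r2c1=4.
Step 9. [r1c2∈{1}] r1c2 has the single candidate 1, so r1c2=1.

Answer: 2 1 3 4 / 4 3 2 1 / 3 4 1 2 / 1 2 4 3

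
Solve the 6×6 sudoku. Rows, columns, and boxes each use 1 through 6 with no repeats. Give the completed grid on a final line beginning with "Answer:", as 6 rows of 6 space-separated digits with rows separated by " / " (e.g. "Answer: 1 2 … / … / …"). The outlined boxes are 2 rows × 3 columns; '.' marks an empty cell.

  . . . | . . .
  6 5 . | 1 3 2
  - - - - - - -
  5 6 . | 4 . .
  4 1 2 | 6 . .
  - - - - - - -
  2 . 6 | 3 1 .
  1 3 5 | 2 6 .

Step 1. [r1c5∈{4,5}] 4 has one home in col 5: r1c5. So r1c5=4.
Step 2. [r5c6∈{4,5}] across row 5, 5 lands solely at r5c6, so r5c6=5.
Step 3. [r3c3∈{3}] only 3 remains possible at r3c3. So r3c3=3.
Step 4. [r6c6∈{4}] only 4 remains possible at r6c6. So r6c6=4.
Step 5. [r1c3∈{1}] r1c3 has the single candidate 1 ⇒ r1c3=1.
Step 6. [r3c6∈{1}] r3c6's peers cover all but 1, so r3c6=1.
Step 7. [r1c4∈{5}] r1c4 is down to just 5, so r1c4=5.
Step 8. [r5c2∈{4}] r5c2 has the single candidate 4, so r5c2=4.
Step 9. [r4c5∈{5}] r4c5 is down to just 5 ⇒ r4c5=5.
Step 10. [r1c6∈{6}] r1c6 has the single candidate 6 ⇒ r1c6=6.
Step 11. [r2c3∈{4}] nothing but 4 survives at r2c3, so r2c3=4.
Step 12. [r3c5∈{2}] r3c5's peers cover all but 2, so r3c5=2.
Step 13. [r4c6∈{3}] nothing but 3 survives at r4c6 ⇒ r4c6=3.
Step 14. [r1c1∈{3}] nothing but 3 survives at r1c1, so r1c1=3.
Step 15. [r1c2∈{2}] nothing but 2 survives at r1c2. So r1c2=2.

Answer: 3 2 1 5 4 6 / 6 5 4 1 3 2 / 5 6 3 4 2 1 / 4 1 2 6 5 3 / 2 4 6 3 1 5 / 1 3 5 2 6 4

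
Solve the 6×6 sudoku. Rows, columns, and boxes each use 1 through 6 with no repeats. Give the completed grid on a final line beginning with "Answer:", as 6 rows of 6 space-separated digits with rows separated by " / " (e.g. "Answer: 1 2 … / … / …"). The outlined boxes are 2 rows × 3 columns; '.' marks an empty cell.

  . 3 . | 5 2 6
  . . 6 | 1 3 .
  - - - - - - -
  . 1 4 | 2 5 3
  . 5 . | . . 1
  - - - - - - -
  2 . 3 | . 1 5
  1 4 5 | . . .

Step 1. [r6c5∈{6}] r6c5 has the single candidate 6 ⇒ r6c5=6.
Step 2. [r4c4∈{4,6}] col 4 places 6 nowhere but r4c4. So r4c4=6.
Step 3. [r1c1∈{4}] only 4 remains possible at r1c1, so r1c1=4.
Step 4. [r4c5∈{4}] only 4 remains possible at r4c5, so r4c5=4.
Step 5. [r1c3∈{1}] nothing but 1 survives at r1c3, so r1c3=1.
Step 6. [r2c2∈{2}] r2c2 has the single candidate 2. So r2c2=2.
Step 7. [r6c6∈{2}] r6c6 is down to just 2. So r6c6=2.
Step 8. [r5c2∈{6}] r5c2's peers cover all but 6. So r5c2=6.
Step 9. [r3c1∈{6}] only 6 remains possible at r3c1, so r3c1=6.
Step 10. [r6c4∈{3}] nothing but 3 survives at r6c4 ⇒ r6c4=3.
Step 11. [r4c3∈{2}] r4c3's peers cover all but 2, so r4c3=2.
Step 12. [r2c1∈{5}] r2c1 is down to just 5. So r2c1=5.
Step 13. [r5c4∈{4}] only 4 remains possible at r5c4, so r5c4=4.
Step 14. [r4c1∈{3}] r4c1 is down to just 3. So r4c1=3.
Step 15. [r2c6∈{4}] r2c6 has the single candidate 4, so r2c6=4.

Answer: 4 3 1 5 2 6 / 5 2 6 1 3 4 / 6 1 4 2 5 3 / 3 5 2 6 4 1 / 2 6 3 4 1 5 / 1 4 5 3 6 2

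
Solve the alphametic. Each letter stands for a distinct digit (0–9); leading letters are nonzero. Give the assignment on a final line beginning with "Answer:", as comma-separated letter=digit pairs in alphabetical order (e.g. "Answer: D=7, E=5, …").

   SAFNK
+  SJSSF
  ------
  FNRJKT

Step 1. [col 1: K + F ≡ T (mod 10)] column 1 (K + F ≡ T (mod 10), carry-in 0) doesn't pin F yet; pick F=1 and continue, so F=1.
Step 2. [col 1: K + F ≡ T (mod 10)] K=4 is one option consistent with column 1 (K + F ≡ T (mod 10), carry-in 0) — take it ⇒ K=4.
Step 3. [col 1: K + F ≡ T (mod 10)] in column 1 we have K+F≡T with carry-in 0; given K=4, F=1 and digits 1,4 already taken and all letters distinct, that pins T to 5. So T=5.
Step 4. [col 2: N + S ≡ K (mod 10)] column 2 (N + S ≡ K (mod 10), carry-in 0) doesn't pin N yet; pick N=6 and continue ⇒ N=6.
Step 5. [col 2: N + S ≡ K (mod 10)] column 2: given N=6, K=4, carry-in 0, and digits 1,4,5,6 already taken and all letters distinct, N+S≡K (mod 10) forces S=8, so S=8.
Step 6. [col 3: F + S ≡ J (mod 10)] from column 3 (F=1, S=8, carry-in 1, digits 1,4,5,6,8 already taken and all letters distinct): J must equal 0 ⇒ J=0.
Step 7. [col 4: A + J ≡ R (mod 10)] column 4 reads A+J+carry(1)=R with J=0; with digits 0,1,4,5,6,8 already taken and all letters distinct, the only value for A is 2, so A=2.
Step 8. [col 4: A + J ≡ R (mod 10)] in column 4 we have A+J≡R with carry-in 1; given A=2, J=0 and digits 0,1,2,4,5,6,8 already taken and all letters distinct, that pins R to 3. So R=3.

Answer: A=2, F=1, J=0, K=4, N=6, R=3, S=8, T=5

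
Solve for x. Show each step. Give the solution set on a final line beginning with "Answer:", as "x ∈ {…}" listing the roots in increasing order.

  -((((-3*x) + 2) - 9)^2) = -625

Step 1. [-((((-3*x) + 2) - 9)^2) = -625] leading − — multiply by −1 ⇒ neg: (((-3*x) + 2) - 9)^2 = 625.
Step 2. [(((-3*x) + 2) - 9)^2 = 625] 625 ≥ 0, LHS is (·)² — take ±√, so sqrt: ((-3*x) + 2) - 9 = 25 or -25.
Step 3. [((-3*x) + 2) - 9 = 25 or -25] the outer -9 inverts by adding 9, so sub: (-3*x) + 2 = 34 or -16.
Step 4. [(-3*x) + 2 = 34 or -16] the outer +2 inverts by subtracting 2. So sub: -3*x = 32 or -18.
Step 5. [-3*x = 32 or -18] LHS = -3·(…); ÷-3 both sides. So div: x = -32/3 or 6.

Answer: x ∈ {-32/3, 6}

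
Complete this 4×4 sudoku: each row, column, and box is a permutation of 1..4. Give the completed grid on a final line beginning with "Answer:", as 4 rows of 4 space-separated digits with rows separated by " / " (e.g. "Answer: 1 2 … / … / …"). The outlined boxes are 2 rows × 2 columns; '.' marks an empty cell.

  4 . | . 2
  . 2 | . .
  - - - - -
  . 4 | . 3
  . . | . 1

Step 1. [r1c2∈{1,3}] in col 2, 1 fits only at r1c2 ⇒ r1c2=1.
Step 2. [r3c3∈{2}] r3c3 has the single candidate 2 ⇒ r3c3=2.
Step 3. [r2c1∈{3}] only 3 remains possible at r2c1, so r2c1=3.
Step 4. [r2c4∈{4}] only 4 remains possible at r2c4, so r2c4=4.
Step 5. [r4c1∈{2}] r4c1's peers cover all but 2, so r4c1=2.
Step 6. [r3c1∈{1}] only 1 remains possible at r3c1. So r3c1=1.
Step 7. [r2c3∈{1}] r2c3's peers cover all but 1. So r2c3=1.
Step 8. [r4c3∈{4}] nothing but 4 survives at r4c3, so r4c3=4.
Step 9. [r4c2∈{3}] r4c2's peers cover all but 3 ⇒ r4c2=3.
Step 10. [r1c3∈{3}] r1c3 has the single candidate 3 ⇒ r1c3=3.

Answer: 4 1 3 2 / 3 2 1 4 / 1 4 2 3 / 2 3 4 1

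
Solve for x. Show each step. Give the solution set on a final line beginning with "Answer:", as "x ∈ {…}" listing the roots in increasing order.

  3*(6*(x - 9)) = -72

Step 1. [3*(6*(x - 9)) = -72] leading coefficient 3: divide by 3 ⇒ div: 6*(x - 9) = -24.
Step 2. [6*(x - 9) = -24] LHS = 6·(…); ÷6 both sides, so div: x - 9 = -4.
Step 3. [x - 9 = -4] 9 comes off first (add 9) ⇒ sub: x = 5.

Answer: x ∈ {5}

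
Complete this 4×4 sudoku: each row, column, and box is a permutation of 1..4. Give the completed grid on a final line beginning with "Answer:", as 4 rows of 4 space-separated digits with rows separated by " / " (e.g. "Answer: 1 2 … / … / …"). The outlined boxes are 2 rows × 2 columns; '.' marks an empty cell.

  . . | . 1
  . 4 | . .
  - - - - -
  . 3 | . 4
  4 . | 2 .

Step 1. [r2c1∈{1,2,3}] in row 2, 1 fits only at r2c1, so r2c1=1.
Step 2. [r2c3∈{3}] r2c3 has the single candidate 3. So r2c3=3.
Step 3. [r1c2∈{2}] r1c2's peers cover all but 2 ⇒ r1c2=2.
Step 4. [r3c3∈{1}] r3c3 has the single candidate 1, so r3c3=1.
Step 5. [r3c1∈{2}] r3c1 has the single candidate 2 ⇒ r3c1=2.
Step 6. [r1c1∈{3}] nothing but 3 survives at r1c1 ⇒ r1c1=3.
Step 7. [r4c2∈{1}] r4c2 is down to just 1. So r4c2=1.
Step 8. [r4c4∈{3}] only 3 remains possible at r4c4. So r4c4=3.
Step 9. [r2c4∈{2}] r2c4's peers cover all but 2 ⇒ r2c4=2.
Step 10. [r1c3∈{4}] r1c3's peers cover all but 4. So r1c3=4.

Answer: 3 2 4 1 / 1 4 3 2 / 2 3 1 4 / 4 1 2 3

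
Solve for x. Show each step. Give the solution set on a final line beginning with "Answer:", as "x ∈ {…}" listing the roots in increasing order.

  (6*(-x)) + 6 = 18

Step 1. [(6*(-x)) + 6 = 18] 6 | LHS and 6 | 18: pull 6 out, so factor: (-x) + 1 = 3.
Step 2. [(-x) + 1 = 3] peel the +1: subtract 1 from each side ⇒ sub: -x = 2.
Step 3. [-x = 2] LHS negated; negate both sides ⇒ neg: x = -2.

Answer: x ∈ {-2}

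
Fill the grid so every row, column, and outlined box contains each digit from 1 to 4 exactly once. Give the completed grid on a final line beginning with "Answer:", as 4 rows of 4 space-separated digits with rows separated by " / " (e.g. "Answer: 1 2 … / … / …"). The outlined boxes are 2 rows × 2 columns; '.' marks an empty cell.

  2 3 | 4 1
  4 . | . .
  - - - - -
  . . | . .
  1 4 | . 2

Step 1. [r4c3∈{3}] only 3 remains possible at r4c3, so r4c3=3.
Step 2. [r3c3∈{1}] nothing but 1 survives at r3c3. So r3c3=1.
Step 3. [r3c1∈{3}] nothing but 3 survives at r3c1. So r3c1=3.
Step 4. [r3c2∈{2}] r3c2 has the single candidate 2 ⇒ r3c2=2.
Step 5. [r2c2∈{1}] r2c2 is down to just 1 ⇒ r2c2=1.
Step 6. [r3c4∈{4}] r3c4 has the single candidate 4, so r3c4=4.
Step 7. [r2c3∈{2}] r2c3 is down to just 2 ⇒ r2c3=2.
Step 8. [r2c4∈{3}] only 3 remains possible at r2c4. So r2c4=3.

Answer: 2 3 4 1 / 4 1 2 3 / 3 2 1 4 / 1 4 3 2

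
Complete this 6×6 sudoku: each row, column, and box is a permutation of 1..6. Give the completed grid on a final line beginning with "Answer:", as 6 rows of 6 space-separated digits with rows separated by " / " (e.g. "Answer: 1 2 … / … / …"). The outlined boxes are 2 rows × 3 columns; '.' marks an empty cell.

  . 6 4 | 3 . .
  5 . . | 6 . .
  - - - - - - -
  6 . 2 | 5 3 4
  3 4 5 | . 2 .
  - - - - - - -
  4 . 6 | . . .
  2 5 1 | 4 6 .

Step 1. [r1c6∈{1,2,5}] in row 1, 2 fits only at r1c6, so r1c6=2.
Step 2. [r2c6∈{1}] r2c6 has the single candidate 1. So r2c6=1.
Step 3. [r5c5∈{1,5}] in col 5, 1 fits only at r5c5. So r5c5=1.
Step 4. [r5c2∈{3}] r5c2 has the single candidate 3. So r5c2=3.
Step 5. [r2c3∈{3}] only 3 remains possible at r2c3 ⇒ r2c3=3.
Step 6. [r4c6∈{6}] r4c6 is down to just 6. So r4c6=6.
Step 7. [r3c2∈{1}] r3c2's peers cover all but 1, so r3c2=1.
Step 8. [r2c5∈{4}] nothing but 4 survives at r2c5, so r2c5=4.
Step 9. [r1c5∈{5}] nothing but 5 survives at r1c5, so r1c5=5.
Step 10. [r4c4∈{1}] only 1 remains possible at r4c4, so r4c4=1.
Step 11. [r5c4∈{2}] nothing but 2 survives at r5c4. So r5c4=2.
Step 12. [r5c6∈{5}] nothing but 5 survives at r5c6, so r5c6=5.
Step 13. [r1c1∈{1}] r1c1 has the single candidate 1, so r1c1=1.
Step 14. [r2c2∈{2}] r2c2 has the single candidate 2. So r2c2=2.
Step 15. [r6c6∈{3}] r6c6 has the single candidate 3 ⇒ r6c6=3.

Answer: 1 6 4 3 5 2 / 5 2 3 6 4 1 / 6 1 2 5 3 4 / 3 4 5 1 2 6 / 4 3 6 2 1 5 / 2 5 1 4 6 3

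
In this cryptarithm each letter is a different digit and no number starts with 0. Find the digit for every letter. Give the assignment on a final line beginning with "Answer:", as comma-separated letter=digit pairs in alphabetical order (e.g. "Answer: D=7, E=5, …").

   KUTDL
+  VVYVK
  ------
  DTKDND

Step 1. [col 1: L + K ≡ D (mod 10)] no forcing yet in column 1 (carry-in 0); D=1 is free and consistent — try it, so D=1.
Step 2. [col 1: L + K ≡ D (mod 10)] several values work for K in column 1 (L + K ≡ D (mod 10), carry-in 0); try K=8. So K=8.
Step 3. [col 1: L + K ≡ D (mod 10)] in column 1 we have L+K≡D with carry-in 0; given K=8, D=1 and digits 1,8 already taken and all letters distinct, that pins L to 3, so L=3.
Step 4. [col 2: D + V ≡ N (mod 10)] N=9 is one option consistent with column 2 (D + V ≡ N (mod 10), carry-in 1) — take it. So N=9.
Step 5. [col 2: D + V ≡ N (mod 10)] in column 2 we have D+V≡N with carry-in 1; given D=1, N=9 and digits 1,3,8,9 already taken and all letters distinct, that pins V to 7, so V=7.
Step 6. [col 3: T + Y ≡ D (mod 10)] column 3 (T + Y ≡ D (mod 10), carry-in 0) doesn't pin Y yet; pick Y=6 and continue, so Y=6.
Step 7. [col 3: T + Y ≡ D (mod 10)] column 3: given Y=6, D=1, carry-in 0, and digits 1,3,6,7,8,9 already taken and all letters distinct, T+Y≡D (mod 10) forces T=5, so T=5.
Step 8. [col 4: U + V ≡ K (mod 10)] in column 4 we have U+V≡K with carry-in 1; given V=7, K=8 and digits 1,3,5,6,7,8,9 already taken and all letters distinct, that pins U to 0 ⇒ U=0.

Answer: D=1, K=8, L=3, N=9, T=5, U=0, V=7, Y=6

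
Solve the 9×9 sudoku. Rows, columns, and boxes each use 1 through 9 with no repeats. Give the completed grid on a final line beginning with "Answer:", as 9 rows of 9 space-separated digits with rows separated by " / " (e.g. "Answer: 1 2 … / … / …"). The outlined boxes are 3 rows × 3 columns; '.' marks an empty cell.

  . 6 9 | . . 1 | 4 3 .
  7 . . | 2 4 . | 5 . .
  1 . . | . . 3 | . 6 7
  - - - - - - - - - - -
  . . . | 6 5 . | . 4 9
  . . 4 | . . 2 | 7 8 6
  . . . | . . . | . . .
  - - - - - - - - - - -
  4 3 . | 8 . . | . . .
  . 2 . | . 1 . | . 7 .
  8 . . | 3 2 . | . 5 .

Step 1. [r7c5∈{6,7,9}] across col 5, 6 lands solely at r7c5. So r7c5=6.
Step 2. [r2c2∈{8}] r2c2 has the single candidate 8. So r2c2=8.
Step 3. [r6c9∈{1,2,3,5}] r6c9 is the only open cell in col 9 admitting 5. So r6c9=5.
Step 4. [r2c9∈{1}] r2c9 has the single candidate 1 ⇒ r2c9=1.
Step 5. [r2c8∈{9}] nothing but 9 survives at r2c8, so r2c8=9.
Step 6. [r8c9∈{3,4,8}] 3 has one home in col 9: r8c9 ⇒ r8c9=3.
Step 7. [r8c7∈{6,8,9}] in row 8, 8 fits only at r8c7. So r8c7=8.
Step 8. [r3c7∈{2}] r3c7 is down to just 2. So r3c7=2.
Step 9. [r3c3∈{5}] only 5 remains possible at r3c3 ⇒ r3c3=5.
Step 10. [r8c1∈{5,6,9}] in box 7, 5 fits only at r8c1, so r8c1=5.
Step 11. [r9c2∈{1,7,9}] across box 7, 9 lands solely at r9c2, so r9c2=9.
Step 12. [r3c4∈{9}] only 9 remains possible at r3c4. So r3c4=9.
Step 13. [r6c1∈{2,3,6,9}] r6c1 is the only open cell in col 1 admitting 6, so r6c1=6.
Step 14. [r6c8∈{1,2}] r6c8 is the only open cell in box 6 admitting 2, so r6c8=2.
Step 15. [r4c3∈{1,2,3,7,8}] r4c3 is the only open cell in col 3 admitting 2. So r4c3=2.
Step 16. [r6c3∈{1,3,7,8}] 8 has one home in col 3: r6c3 ⇒ r6c3=8.
Step 17. [r8c6∈{4,9}] 9 has one home in row 8: r8c6, so r8c6=9.
Step 18. [r6c5∈{3,7,9}] r6c5 is the only open cell in row 6 admitting 9 ⇒ r6c5=9.
Step 19. [r7c8∈{1}] only 1 remains possible at r7c8. So r7c8=1.
Step 20. [r5c4∈{1}] r5c4 has the single candidate 1 ⇒ r5c4=1.
Step 21. [r6c7∈{1,3}] row 6 places 3 nowhere but r6c7 ⇒ r6c7=3.
Step 22. [r6c2∈{1,7}] 1 has one home in row 6: r6c2 ⇒ r6c2=1.
Step 23. [r7c3∈{7}] r7c3's peers cover all but 7. So r7c3=7.
Step 24. [r9c6∈{4,7}] in row 9, 7 fits only at r9c6, so r9c6=7.
Step 25. [r6c4∈{4,7}] in row 6, 7 fits only at r6c4. So r6c4=7.
Step 26. [r9c7∈{6}] nothing but 6 survives at r9c7, so r9c7=6.
Step 27. [r4c1∈{3}] r4c1's peers cover all but 3, so r4c1=3.
Step 28. [r1c5∈{7,8}] 7 has one home in row 1: r1c5, so r1c5=7.
Step 29. [r3c2∈{4}] r3c2 has the single candidate 4, so r3c2=4.
Step 30. [r5c2∈{5}] nothing but 5 survives at r5c2 ⇒ r5c2=5.
Step 31. [r4c2∈{7}] r4c2 is down to just 7. So r4c2=7.
Step 32. [r1c4∈{5}] r1c4's peers cover all but 5 ⇒ r1c4=5.
Step 33. [r2c6∈{6}] only 6 remains possible at r2c6. So r2c6=6.
Step 34. [r7c7∈{9}] r7c7 has the single candidate 9 ⇒ r7c7=9.
Step 35. [r1c1∈{2}] only 2 remains possible at r1c1, so r1c1=2.
Step 36. [r3c5∈{8}] r3c5 has the single candidate 8. So r3c5=8.
Step 37. [r5c5∈{3}] r5c5's peers cover all but 3 ⇒ r5c5=3.
Step 38. [r4c6∈{8}] r4c6 has the single candidate 8 ⇒ r4c6=8.
Step 39. [r8c3∈{6}] only 6 remains possible at r8c3 ⇒ r8c3=6.
Step 40. [r6c6∈{4}] r6c6's peers cover all but 4 ⇒ r6c6=4.
Step 41. [r8c4∈{4}] only 4 remains possible at r8c4. So r8c4=4.
Step 42. [r2c3∈{3}] r2c3's peers cover all but 3. So r2c3=3.
Step 43. [r4c7∈{1}] only 1 remains possible at r4c7, so r4c7=1.
Step 44. [r1c9∈{8}] r1c9 has the single candidate 8. So r1c9=8.
Step 45. [r7c9∈{2}] r7c9 is down to just 2 ⇒ r7c9=2.
Step 46. [r5c1∈{9}] r5c1 has the single candidate 9 ⇒ r5c1=9.
Step 47. [r9c9∈{4}] r9c9 has the single candidate 4 ⇒ r9c9=4.
Step 48. [r9c3∈{1}] r9c3 is down to just 1, so r9c3=1.
Step 49. [r7c6∈{5}] r7c6's peers cover all but 5, so r7c6=5.

Answer: 2 6 9 5 7 1 4 3 8 / 7 8 3 2 4 6 5 9 1 / 1 4 5 9 8 3 2 6 7 / 3 7 2 6 5 8 1 4 9 / 9 5 4 1 3 2 7 8 6 / 6 1 8 7 9 4 3 2 5 / 4 3 7 8 6 5 9 1 2 / 5 2 6 4 1 9 8 7 3 / 8 9 1 3 2 7 6 5 4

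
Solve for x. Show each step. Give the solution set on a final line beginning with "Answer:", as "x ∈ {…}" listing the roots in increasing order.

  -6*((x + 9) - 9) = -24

Step 1. [-6*((x + 9) - 9) = -24] leading coefficient -6: divide by -6. So div: (x + 9) - 9 = 4.
Step 2. [(x + 9) - 9 = 4] 9 comes off first (add 9) ⇒ sub: x + 9 = 13.
Step 3. [x + 9 = 13] peel the +9: subtract 9 from each side, so sub: x = 4.

Answer: x ∈ {4}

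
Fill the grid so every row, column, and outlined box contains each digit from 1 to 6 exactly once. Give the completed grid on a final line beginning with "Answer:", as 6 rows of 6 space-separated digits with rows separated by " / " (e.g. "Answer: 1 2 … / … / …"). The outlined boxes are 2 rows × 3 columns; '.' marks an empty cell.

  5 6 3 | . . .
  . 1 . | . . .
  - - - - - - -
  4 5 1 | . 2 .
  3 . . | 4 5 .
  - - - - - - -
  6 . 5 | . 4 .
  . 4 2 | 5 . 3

Step 1. [r1c5∈{1}] r1c5's peers cover all but 1, so r1c5=1.
Step 2. [r1c4∈{2}] nothing but 2 survives at r1c4. So r1c4=2.
Step 3. [r3c6∈{6}] r3c6 is down to just 6 ⇒ r3c6=6.
Step 4. [r2c4∈{3,6}] r2c4 is the only open cell in col 4 admitting 6 ⇒ r2c4=6.
Step 5. [r2c3∈{4}] r2c3 is down to just 4, so r2c3=4.
Step 6. [r4c6∈{1}] r4c6 has the single candidate 1, so r4c6=1.
Step 7. [r4c3∈{6}] r4c3's peers cover all but 6 ⇒ r4c3=6.
Step 8. [r1c6∈{4}] nothing but 4 survives at r1c6, so r1c6=4.
Step 9. [r5c4∈{1}] r5c4 has the single candidate 1, so r5c4=1.
Step 10. [r5c2∈{3}] nothing but 3 survives at r5c2 ⇒ r5c2=3.
Step 11. [r6c5∈{6}] r6c5 has the single candidate 6. So r6c5=6.
Step 12. [r5c6∈{2}] r5c6 has the single candidate 2 ⇒ r5c6=2.
Step 13. [r2c1∈{2}] r2c1 is down to just 2, so r2c1=2.
Step 14. [r6c1∈{1}] r6c1 has the single candidate 1, so r6c1=1.
Step 15. [r4c2∈{2}] r4c2 has the single candidate 2, so r4c2=2.
Step 16. [r2c5∈{3}] only 3 remains possible at r2c5. So r2c5=3.
Step 17. [r2c6∈{5}] r2c6's peers cover all but 5 ⇒ r2c6=5.
Step 18. [r3c4∈{3}] r3c4 is down to just 3 ⇒ r3c4=3.

Answer: 5 6 3 2 1 4 / 2 1 4 6 3 5 / 4 5 1 3 2 6 / 3 2 6 4 5 1 / 6 3 5 1 4 2 / 1 4 2 5 6 3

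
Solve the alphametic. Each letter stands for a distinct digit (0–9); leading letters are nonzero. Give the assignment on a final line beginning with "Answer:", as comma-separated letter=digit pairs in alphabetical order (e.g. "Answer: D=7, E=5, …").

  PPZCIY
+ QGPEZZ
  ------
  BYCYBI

Step 1. [col 1: Y + Z ≡ I (mod 10)] column 1 (Y + Z ≡ I (mod 10), carry-in 0) doesn't pin I yet; pick I=6 and continue ⇒ I=6.
Step 2. [col 1: Y + Z ≡ I (mod 10)] column 1 (Y + Z ≡ I (mod 10), carry-in 0) doesn't pin Z yet; pick Z=7 and continue ⇒ Z=7.
Step 3. [col 1: Y + Z ≡ I (mod 10)] from column 1 (Z=7, I=6, carry-in 0, digits 6,7 already taken and all letters distinct): Y must equal 9. So Y=9.
Step 4. [col 2: I + Z ≡ B (mod 10)] column 2 reads I+Z+carry(1)=B with I=6, Z=7; with digits 6,7,9 already taken and all letters distinct, the only value for B is 4. So B=4.
Step 5. [col 3: C + E ≡ Y (mod 10)] C=0 is one option consistent with column 3 (C + E ≡ Y (mod 10), carry-in 1) — take it, so C=0.
Step 6. [col 3: C + E ≡ Y (mod 10)] in column 3 we have C+E≡Y with carry-in 1; given C=0, Y=9 and digits 0,4,6,7,9 already taken and all letters distinct, that pins E to 8 ⇒ E=8.
Step 7. [col 4: Z + P ≡ C (mod 10)] from column 4 (Z=7, C=0, carry-in 0, digits 0,4,6,7,8,9 already taken and all letters distinct): P must equal 3, so P=3.
Step 8. [col 5: P + G ≡ Y (mod 10)] column 5: given P=3, Y=9, carry-in 1, and digits 0,3,4,6,7,8,9 already taken and all letters distinct, P+G≡Y (mod 10) forces G=5, so G=5.
Step 9. [col 6: P + Q ≡ B (mod 10)] column 6 reads P+Q+carry(0)=B with P=3, B=4; with digits 0,3,4,5,6,7,8,9 already taken and all letters distinct, the only value for Q is 1 ⇒ Q=1.

Answer: B=4, C=0, E=8, G=5, I=6, P=3, Q=1, Y=9, Z=7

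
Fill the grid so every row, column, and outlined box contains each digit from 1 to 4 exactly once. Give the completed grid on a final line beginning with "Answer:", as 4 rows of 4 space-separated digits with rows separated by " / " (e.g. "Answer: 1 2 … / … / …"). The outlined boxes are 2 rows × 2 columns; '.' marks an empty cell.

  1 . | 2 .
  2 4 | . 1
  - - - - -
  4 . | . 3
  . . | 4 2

Step 1. [r4c2∈{1,3}] 1 has one home in row 4: r4c2 ⇒ r4c2=1.
Step 2. [r1c4∈{4}] r1c4 is down to just 4 ⇒ r1c4=4.
Step 3. [r3c3∈{1}] only 1 remains possible at r3c3, so r3c3=1.
Step 4. [r3c2∈{2}] r3c2's peers cover all but 2, so r3c2=2.
Step 5. [r4c1∈{3}] only 3 remains possible at r4c1, so r4c1=3.
Step 6. [r2c3∈{3}] r2c3's peers cover all but 3. So r2c3=3.
Step 7. [r1c2∈{3}] r1c2 has the single candidate 3, so r1c2=3.

Answer: 1 3 2 4 / 2 4 3 1 / 4 2 1 3 / 3 1 4 2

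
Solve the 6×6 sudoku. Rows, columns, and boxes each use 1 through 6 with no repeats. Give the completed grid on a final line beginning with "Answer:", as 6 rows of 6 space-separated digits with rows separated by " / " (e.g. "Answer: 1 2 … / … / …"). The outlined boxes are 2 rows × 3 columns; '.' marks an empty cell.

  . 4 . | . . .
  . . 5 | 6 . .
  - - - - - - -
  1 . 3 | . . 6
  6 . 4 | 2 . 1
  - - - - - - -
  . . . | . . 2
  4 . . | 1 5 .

Step 1. [r6c6∈{3}] r6c6 is down to just 3, so r6c6=3.
Step 2. [r1c3∈{1,2,6}] in row 1, 6 fits only at r1c3 ⇒ r1c3=6.
Step 3. [r2c2∈{1,2,3}] across box 1, 1 lands solely at r2c2. So r2c2=1.
Step 4. [r1c4∈{3,5}] r1c4 is the only open cell in col 4 admitting 3 ⇒ r1c4=3.
Step 5. [r3c5∈{4}] nothing but 4 survives at r3c5. So r3c5=4.
Step 6. [r5c2∈{3,5,6}] col 2 places 3 nowhere but r5c2. So r5c2=3.
Step 7. [r1c1∈{2}] r1c1's peers cover all but 2. So r1c1=2.
Step 8. [r3c2∈{2,5}] r3c2 is the only open cell in row 3 admitting 2. So r3c2=2.
Step 9. [r2c1∈{3}] r2c1 has the single candidate 3, so r2c1=3.
Step 10. [r3c4∈{5}] only 5 remains possible at r3c4 ⇒ r3c4=5.
Step 11. [r5c3∈{1}] r5c3 has the single candidate 1. So r5c3=1.
Step 12. [r1c5∈{1}] r1c5 has the single candidate 1 ⇒ r1c5=1.
Step 13. [r5c4∈{4}] r5c4's peers cover all but 4. So r5c4=4.
Step 14. [r6c3∈{2}] only 2 remains possible at r6c3 ⇒ r6c3=2.
Step 15. [r2c5∈{2}] only 2 remains possible at r2c5. So r2c5=2.
Step 16. [r6c2∈{6}] only 6 remains possible at r6c2, so r6c2=6.
Step 17. [r2c6∈{4}] nothing but 4 survives at r2c6 ⇒ r2c6=4.
Step 18. [r5c1∈{5}] r5c1 has the single candidate 5. So r5c1=5.
Step 19. [r1c6∈{5}] r1c6 has the single candidate 5. So r1c6=5.
Step 20. [r5c5∈{6}] r5c5 is down to just 6, so r5c5=6.
Step 21. [r4c2∈{5}] only 5 remains possible at r4c2. So r4c2=5.
Step 22. [r4c5∈{3}] nothing but 3 survives at r4c5, so r4c5=3.

Answer: 2 4 6 3 1 5 / 3 1 5 6 2 4 / 1 2 3 5 4 6 / 6 5 4 2 3 1 / 5 3 1 4 6 2 / 4 6 2 1 5 3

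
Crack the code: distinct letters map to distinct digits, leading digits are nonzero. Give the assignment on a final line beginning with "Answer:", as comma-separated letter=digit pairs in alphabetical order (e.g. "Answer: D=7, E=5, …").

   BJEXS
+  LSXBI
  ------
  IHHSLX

Step 1. [col 1: S + I ≡ X (mod 10)] several values work for S in column 1 (S + I ≡ X (mod 10), carry-in 0); try S=4 ⇒ S=4.
Step 2. [col 1: S + I ≡ X (mod 10)] several values work for I in column 1 (S + I ≡ X (mod 10), carry-in 0); try I=1, so I=1.
Step 3. [col 1: S + I ≡ X (mod 10)] column 1: given S=4, I=1, carry-in 0, and digits 1,4 already taken and all letters distinct, S+I≡X (mod 10) forces X=5. So X=5.
Step 4. [col 2: X + B ≡ L (mod 10)] L=8 is one option consistent with column 2 (X + B ≡ L (mod 10), carry-in 0) — take it, so L=8.
Step 5. [col 2: X + B ≡ L (mod 10)] in column 2 we have X+B≡L with carry-in 0; given X=5, L=8 and digits 1,4,5,8 already taken and all letters distinct, that pins B to 3, so B=3.
Step 6. [col 3: E + X ≡ S (mod 10)] in column 3 we have E+X≡S with carry-in 0; given X=5, S=4 and digits 1,3,4,5,8 already taken and all letters distinct, that pins E to 9. So E=9.
Step 7. [col 4: J + S ≡ H (mod 10)] H=2 is one option consistent with column 4 (J + S ≡ H (mod 10), carry-in 1) — take it. So H=2.
Step 8. [col 4: J + S ≡ H (mod 10)] column 4: given S=4, H=2, carry-in 1, and digits 1,2,3,4,5,8,9 already taken and all letters distinct, J+S≡H (mod 10) forces J=7 ⇒ J=7.

Answer: B=3, E=9, H=2, I=1, J=7, L=8, S=4, X=5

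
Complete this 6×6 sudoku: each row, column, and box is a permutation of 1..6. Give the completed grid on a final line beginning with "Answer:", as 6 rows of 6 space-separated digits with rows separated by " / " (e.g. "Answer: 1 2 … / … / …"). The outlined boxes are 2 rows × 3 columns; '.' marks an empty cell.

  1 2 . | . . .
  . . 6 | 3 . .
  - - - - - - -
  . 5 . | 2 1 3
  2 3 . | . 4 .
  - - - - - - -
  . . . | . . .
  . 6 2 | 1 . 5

Step 1. [r6c1∈{3,4}] r6c1 is the only open cell in row 6 admitting 4, so r6c1=4.
Step 2. [r2c1∈{5}] r2c1's peers cover all but 5, so r2c1=5.
Step 3. [r4c6∈{6}] r4c6's peers cover all but 6. So r4c6=6.
Step 4. [r1c6∈{4}] r1c6 has the single candidate 4. So r1c6=4.
Step 5. [r5c1∈{3}] r5c1 is down to just 3 ⇒ r5c1=3.
Step 6. [r2c5∈{2}] r2c5's peers cover all but 2, so r2c5=2.
Step 7. [r1c5∈{5,6}] r1c5 is the only open cell in col 5 admitting 5, so r1c5=5.
Step 8. [r1c4∈{6}] r1c4 has the single candidate 6, so r1c4=6.
Step 9. [r4c3∈{1}] nothing but 1 survives at r4c3, so r4c3=1.
Step 10. [r1c3∈{3}] r1c3 has the single candidate 3, so r1c3=3.
Step 11. [r3c3∈{4}] r3c3's peers cover all but 4. So r3c3=4.
Step 12. [r3c1∈{6}] r3c1 is down to just 6. So r3c1=6.
Step 13. [r5c6∈{2}] r5c6's peers cover all but 2, so r5c6=2.
Step 14. [r2c2∈{4}] r2c2 has the single candidate 4 ⇒ r2c2=4.
Step 15. [r5c2∈{1}] r5c2's peers cover all but 1, so r5c2=1.
Step 16. [r5c5∈{6}] only 6 remains possible at r5c5. So r5c5=6.
Step 17. [r2c6∈{1}] r2c6 is down to just 1 ⇒ r2c6=1.
Step 18. [r5c3∈{5}] nothing but 5 survives at r5c3, so r5c3=5.
Step 19. [r6c5∈{3}] nothing but 3 survives at r6c5. So r6c5=3.
Step 20. [r5c4∈{4}] r5c4 has the single candidate 4. So r5c4=4.
Step 21. [r4c4∈{5}] only 5 remains possible at r4c4. So r4c4=5.

Answer: 1 2 3 6 5 4 / 5 4 6 3 2 1 / 6 5 4 2 1 3 / 2 3 1 5 4 6 / 3 1 5 4 6 2 / 4 6 2 1 3 5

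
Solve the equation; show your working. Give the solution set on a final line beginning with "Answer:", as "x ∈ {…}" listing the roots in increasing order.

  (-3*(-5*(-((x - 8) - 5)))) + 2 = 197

Step 1. [(-3*(-5*(-((x - 8) - 5)))) + 2 = 197] peel the +2: subtract 2 from each side, so sub: -3*(-5*(-((x - 8) - 5))) = 195.
Step 2. [-3*(-5*(-((x - 8) - 5))) = 195] -3·(inner) — divide through by -3. So div: -5*(-((x - 8) - 5)) = -65.
Step 3. [-5*(-((x - 8) - 5)) = -65] LHS = -5·(…); ÷-5 both sides ⇒ div: -((x - 8) - 5) = 13.
Step 4. [-((x - 8) - 5) = 13] leading − — multiply by −1. So neg: (x - 8) - 5 = -13.
Step 5. [(x - 8) - 5 = -13] 5 comes off first (add 5), so sub: x - 8 = -8.
Step 6. [x - 8 = -8] peel the -8: add 8 from each side ⇒ sub: x = 0.

Answer: x ∈ {0}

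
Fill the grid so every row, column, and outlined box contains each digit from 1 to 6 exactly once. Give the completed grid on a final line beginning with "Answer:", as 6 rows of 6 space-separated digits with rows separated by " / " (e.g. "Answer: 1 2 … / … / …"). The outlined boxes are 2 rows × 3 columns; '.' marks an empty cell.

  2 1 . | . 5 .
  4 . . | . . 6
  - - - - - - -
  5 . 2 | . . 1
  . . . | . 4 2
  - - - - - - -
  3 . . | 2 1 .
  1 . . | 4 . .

Step 1. [r1c4∈{3}] r1c4 has the single candidate 3, so r1c4=3.
Step 2. [r6c5∈{3,6}] across box 6, 6 lands solely at r6c5 ⇒ r6c5=6.
Step 3. [r6c3∈{5}] only 5 remains possible at r6c3 ⇒ r6c3=5.
Step 4. [r4c1∈{6}] r4c1 is down to just 6 ⇒ r4c1=6.
Step 5. [r4c2∈{3}] r4c2's peers cover all but 3, so r4c2=3.
Step 6. [r5c3∈{4,6}] across col 3, 4 lands solely at r5c3, so r5c3=4.
Step 7. [r2c3∈{3}] r2c3 has the single candidate 3 ⇒ r2c3=3.
Step 8. [r2c5∈{2}] only 2 remains possible at r2c5, so r2c5=2.
Step 9. [r5c6∈{5}] nothing but 5 survives at r5c6, so r5c6=5.
Step 10. [r4c3∈{1}] r4c3 is down to just 1, so r4c3=1.
Step 11. [r5c2∈{6}] only 6 remains possible at r5c2, so r5c2=6.
Step 12. [r2c4∈{1}] only 1 remains possible at r2c4. So r2c4=1.
Step 13. [r3c2∈{4}] r3c2's peers cover all but 4. So r3c2=4.
Step 14. [r1c3∈{6}] r1c3's peers cover all but 6. So r1c3=6.
Step 15. [r3c4∈{6}] only 6 remains possible at r3c4 ⇒ r3c4=6.
Step 16. [r6c6∈{3}] r6c6 is down to just 3. So r6c6=3.
Step 17. [r4c4∈{5}] only 5 remains possible at r4c4 ⇒ r4c4=5.
Step 18. [r6c2∈{2}] nothing but 2 survives at r6c2. So r6c2=2.
Step 19. [r2c2∈{5}] nothing but 5 survives at r2c2 ⇒ r2c2=5.
Step 20. [r1c6∈{4}] nothing but 4 survives at r1c6 ⇒ r1c6=4.
Step 21. [r3c5∈{3}] nothing but 3 survives at r3c5 ⇒ r3c5=3.

Answer: 2 1 6 3 5 4 / 4 5 3 1 2 6 / 5 4 2 6 3 1 / 6 3 1 5 4 2 / 3 6 4 2 1 5 / 1 2 5 4 6 3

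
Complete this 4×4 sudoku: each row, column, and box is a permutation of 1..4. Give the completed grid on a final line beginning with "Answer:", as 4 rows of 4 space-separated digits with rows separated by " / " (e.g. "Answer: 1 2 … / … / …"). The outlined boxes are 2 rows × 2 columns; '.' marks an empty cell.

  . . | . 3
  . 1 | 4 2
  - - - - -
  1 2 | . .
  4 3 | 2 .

Step 1. [r4c4∈{1}] r4c4's peers cover all but 1, so r4c4=1.
Step 2. [r2c1∈{3}] r2c1 is down to just 3, so r2c1=3.
Step 3. [r3c3∈{3}] nothing but 3 survives at r3c3. So r3c3=3.
Step 4. [r3c4∈{4}] r3c4 has the single candidate 4 ⇒ r3c4=4.
Step 5. [r1c2∈{4}] r1c2 has the single candidate 4, so r1c2=4.
Step 6. [r1c3∈{1}] r1c3 is down to just 1 ⇒ r1c3=1.
Step 7. [r1c1∈{2}] r1c1's peers cover all but 2, so r1c1=2.

Answer: 2 4 1 3 / 3 1 4 2 / 1 2 3 4 / 4 3 2 1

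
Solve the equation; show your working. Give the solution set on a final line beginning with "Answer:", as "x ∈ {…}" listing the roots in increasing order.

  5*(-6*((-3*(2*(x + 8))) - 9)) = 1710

Step 1. [5*(-6*((-3*(2*(x + 8))) - 9)) = 1710] LHS = 5·(…); ÷5 both sides. So div: -6*((-3*(2*(x + 8))) - 9) = 342.
Step 2. [-6*((-3*(2*(x + 8))) - 9) = 342] leading coefficient -6: divide by -6. So div: (-3*(2*(x + 8))) - 9 = -57.
Step 3. [(-3*(2*(x + 8))) - 9 = -57] -3 | LHS and -3 | -57: pull -3 out ⇒ factor: (2*(x + 8)) + 3 = 19.
Step 4. [(2*(x + 8)) + 3 = 19] subtract 3: x sits inside (… + 3). So sub: 2*(x + 8) = 16.
Step 5. [2*(x + 8) = 16] divide by the outer 2 ⇒ div: x + 8 = 8.
Step 6. [x + 8 = 8] the outer +8 inverts by subtracting 8 ⇒ sub: x = 0.

Answer: x ∈ {0}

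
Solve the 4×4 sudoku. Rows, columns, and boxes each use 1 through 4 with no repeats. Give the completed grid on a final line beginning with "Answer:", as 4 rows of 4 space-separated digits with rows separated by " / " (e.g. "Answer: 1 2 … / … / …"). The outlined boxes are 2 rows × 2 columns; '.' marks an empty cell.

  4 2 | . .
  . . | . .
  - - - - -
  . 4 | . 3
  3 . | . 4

Step 1. [r2c1∈{1}] r2c1 is down to just 1 ⇒ r2c1=1.
Step 2. [r4c3∈{1,2}] in row 4, 2 fits only at r4c3, so r4c3=2.
Step 3. [r1c3∈{1,3}] in row 1, 3 fits only at r1c3 ⇒ r1c3=3.
Step 4. [r3c3∈{1}] nothing but 1 survives at r3c3 ⇒ r3c3=1.
Step 5. [r2c4∈{2}] nothing but 2 survives at r2c4, so r2c4=2.
Step 6. [r2c3∈{4}] only 4 remains possible at r2c3. So r2c3=4.
Step 7. [r4c2∈{1}] r4c2's peers cover all but 1. So r4c2=1.
Step 8. [r3c1∈{2}] r3c1 has the single candidate 2, so r3c1=2.
Step 9. [r2c2∈{3}] r2c2 has the single candidate 3 ⇒ r2c2=3.
Step 10. [r1c4∈{1}] only 1 remains possible at r1c4 ⇒ r1c4=1.

Answer: 4 2 3 1 / 1 3 4 2 / 2 4 1 3 / 3 1 2 4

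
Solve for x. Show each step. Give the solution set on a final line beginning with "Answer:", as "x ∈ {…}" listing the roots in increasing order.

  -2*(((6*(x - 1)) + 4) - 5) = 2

Step 1. [-2*(((6*(x - 1)) + 4) - 5) = 2] divide by the outer -2 ⇒ div: ((6*(x - 1)) + 4) - 5 = -1.
Step 2. [((6*(x - 1)) + 4) - 5 = -1] 5 comes off first (add 5). So sub: (6*(x - 1)) + 4 = 4.
Step 3. [(6*(x - 1)) + 4 = 4] +4 is outermost — subtract 4 both sides. So sub: 6*(x - 1) = 0.
Step 4. [6*(x - 1) = 0] 6·(inner) — divide through by 6 ⇒ div: x - 1 = 0.
Step 5. [x - 1 = 0] the outer -1 inverts by adding 1. So sub: x = 1.

Answer: x ∈ {1}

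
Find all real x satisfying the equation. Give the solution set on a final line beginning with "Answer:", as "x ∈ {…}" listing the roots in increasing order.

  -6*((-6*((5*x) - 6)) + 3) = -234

Step 1. [-6*((-6*((5*x) - 6)) + 3) = -234] leading coefficient -6: divide by -6. So div: (-6*((5*x) - 6)) + 3 = 39.
Step 2. [(-6*((5*x) - 6)) + 3 = 39] the outer +3 inverts by subtracting 3, so sub: -6*((5*x) - 6) = 36.
Step 3. [-6*((5*x) - 6) = 36] LHS = -6·(…); ÷-6 both sides ⇒ div: (5*x) - 6 = -6.
Step 4. [(5*x) - 6 = -6] peel the -6: add 6 from each side, so sub: 5*x = 0.
Step 5. [5*x = 0] 5·(inner) — divide through by 5, so div: x = 0.

Answer: x ∈ {0}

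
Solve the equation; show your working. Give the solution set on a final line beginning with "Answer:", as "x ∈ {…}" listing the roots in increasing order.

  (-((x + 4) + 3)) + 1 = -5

Step 1. [(-((x + 4) + 3)) + 1 = -5] 1 comes off first (subtract 1). So sub: -((x + 4) + 3) = -6.
Step 2. [-((x + 4) + 3) = -6] flip signs both sides, so neg: (x + 4) + 3 = 6.
Step 3. [(x + 4) + 3 = 6] peel the +3: subtract 3 from each side, so sub: x + 4 = 3.
Step 4. [x + 4 = 3] 4 comes off first (subtract 4). So sub: x = -1.

Answer: x ∈ {-1}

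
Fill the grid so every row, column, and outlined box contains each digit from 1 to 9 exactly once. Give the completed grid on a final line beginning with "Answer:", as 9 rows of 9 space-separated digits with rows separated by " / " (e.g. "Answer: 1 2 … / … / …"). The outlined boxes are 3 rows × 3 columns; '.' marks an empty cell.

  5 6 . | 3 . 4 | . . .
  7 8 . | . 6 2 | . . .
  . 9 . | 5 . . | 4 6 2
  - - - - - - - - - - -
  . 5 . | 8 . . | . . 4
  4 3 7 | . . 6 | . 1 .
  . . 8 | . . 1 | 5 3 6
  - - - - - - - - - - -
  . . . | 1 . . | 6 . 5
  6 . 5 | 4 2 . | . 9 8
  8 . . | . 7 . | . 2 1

Step 1. [r2c4∈{9}] r2c4's peers cover all but 9. So r2c4=9.
Step 2. [r6c2∈{2}] nothing but 2 survives at r6c2, so r6c2=2.
Step 3. [r8c6∈{3}] r8c6 is down to just 3. So r8c6=3.
Step 4. [r6c1∈{9}] r6c1 has the single candidate 9. So r6c1=9.
Step 5. [r5c9∈{9}] r5c9 has the single candidate 9. So r5c9=9.
Step 6. [r2c3∈{1,3,4}] in row 2, 4 fits only at r2c3, so r2c3=4.
Step 7. [r4c8∈{7}] nothing but 7 survives at r4c8. So r4c8=7.
Step 8. [r1c7∈{1,7,8,9}] r1c7 is the only open cell in row 1 admitting 9 ⇒ r1c7=9.
Step 9. [r4c6∈{9}] r4c6 is down to just 9. So r4c6=9.
Step 10. [r1c3∈{1,2}] r1c3 is the only open cell in row 1 admitting 2 ⇒ r1c3=2.
Step 11. [r9c7∈{3}] nothing but 3 survives at r9c7, so r9c7=3.
Step 12. [r7c6∈{8}] r7c6's peers cover all but 8, so r7c6=8.
Step 13. [r1c5∈{1,8}] in row 1, 1 fits only at r1c5. So r1c5=1.
Step 14. [r4c1∈{1}] nothing but 1 survives at r4c1 ⇒ r4c1=1.
Step 15. [r7c2∈{4,7}] r7c2 is the only open cell in row 7 admitting 7. So r7c2=7.
Step 16. [r3c1∈{3}] nothing but 3 survives at r3c1, so r3c1=3.
Step 17. [r4c7∈{2}] r4c7 is down to just 2. So r4c7=2.
Step 18. [r9c3∈{9}] nothing but 9 survives at r9c3, so r9c3=9.
Step 19. [r7c3∈{3}] r7c3 has the single candidate 3, so r7c3=3.
Step 20. [r9c2∈{4}] nothing but 4 survives at r9c2. So r9c2=4.
Step 21. [r5c5∈{5}] r5c5's peers cover all but 5. So r5c5=5.
Step 22. [r9c4∈{6}] r9c4 has the single candidate 6, so r9c4=6.
Step 23. [r3c6∈{7}] only 7 remains possible at r3c6. So r3c6=7.
Step 24. [r5c4∈{2}] nothing but 2 survives at r5c4 ⇒ r5c4=2.
Step 25. [r1c9∈{7}] r1c9 has the single candidate 7 ⇒ r1c9=7.
Step 26. [r2c7∈{1}] r2c7 is down to just 1, so r2c7=1.
Step 27. [r8c7∈{7}] nothing but 7 survives at r8c7, so r8c7=7.
Step 28. [r4c3∈{6}] r4c3 has the single candidate 6, so r4c3=6.
Step 29. [r7c1∈{2}] r7c1 has the single candidate 2. So r7c1=2.
Step 30. [r8c2∈{1}] r8c2 is down to just 1. So r8c2=1.
Step 31. [r7c5∈{9}] r7c5's peers cover all but 9. So r7c5=9.
Step 32. [r3c5∈{8}] r3c5's peers cover all but 8. So r3c5=8.
Step 33. [r9c6∈{5}] only 5 remains possible at r9c6. So r9c6=5.
Step 34. [r5c7∈{8}] r5c7's peers cover all but 8 ⇒ r5c7=8.
Step 35. [r2c9∈{3}] nothing but 3 survives at r2c9 ⇒ r2c9=3.
Step 36. [r3c3∈{1}] nothing but 1 survives at r3c3 ⇒ r3c3=1.
Step 37. [r2c8∈{5}] nothing but 5 survives at r2c8 ⇒ r2c8=5.
Step 38. [r1c8∈{8}] r1c8 has the single candidate 8 ⇒ r1c8=8.
Step 39. [r4c5∈{3}] r4c5 is down to just 3 ⇒ r4c5=3.
Step 40. [r6c4∈{7}] r6c4 has the single candidate 7. So r6c4=7.
Step 41. [r7c8∈{4}] r7c8's peers cover all but 4. So r7c8=4.
Step 42. [r6c5∈{4}] r6c5's peers cover all but 4, so r6c5=4.

Answer: 5 6 2 3 1 4 9 8 7 / 7 8 4 9 6 2 1 5 3 / 3 9 1 5 8 7 4 6 2 / 1 5 6 8 3 9 2 7 4 / 4 3 7 2 5 6 8 1 9 / 9 2 8 7 4 1 5 3 6 / 2 7 3 1 9 8 6 4 5 / 6 1 5 4 2 3 7 9 8 / 8 4 9 6 7 5 3 2 1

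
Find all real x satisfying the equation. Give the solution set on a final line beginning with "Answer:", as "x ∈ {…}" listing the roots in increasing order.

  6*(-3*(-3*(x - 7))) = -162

Step 1. [6*(-3*(-3*(x - 7))) = -162] LHS = 6·(…); ÷6 both sides. So div: -3*(-3*(x - 7)) = -27.
Step 2. [-3*(-3*(x - 7)) = -27] -3·(inner) — divide through by -3. So div: -3*(x - 7) = 9.
Step 3. [-3*(x - 7) = 9] divide by the outer -3, so div: x - 7 = -3.
Step 4. [x - 7 = -3] peel the -7: add 7 from each side, so sub: x = 4.

Answer: x ∈ {4}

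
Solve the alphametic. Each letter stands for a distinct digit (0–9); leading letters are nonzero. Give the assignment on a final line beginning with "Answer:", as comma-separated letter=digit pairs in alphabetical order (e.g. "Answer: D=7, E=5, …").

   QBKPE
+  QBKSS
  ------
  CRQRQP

Step 1. [C] C is the leading digit of a 6-digit sum of two 5-digit numbers; the final carry is exactly 1. So C=1.
Step 2. [col 1: E + S ≡ P (mod 10)] P=2 is one option consistent with column 1 (E + S ≡ P (mod 10), carry-in 0) — take it. So P=2.
Step 3. [col 1: E + S ≡ P (mod 10)] column 1 (E + S ≡ P (mod 10), carry-in 0) doesn't pin S yet; pick S=5 and continue, so S=5.
Step 4. [col 1: E + S ≡ P (mod 10)] in column 1 we have E+S≡P with carry-in 0; given S=5, P=2 and digits 1,2,5 already taken and all letters distinct, that pins E to 7. So E=7.
Step 5. [col 2: P + S ≡ Q (mod 10)] column 2 reads P+S+carry(1)=Q with P=2, S=5; with digits 1,2,5,7 already taken and all letters distinct, the only value for Q is 8. So Q=8.
Step 6. [col 3: K + K ≡ R (mod 10)] column 3: given nothing yet, carry-in 0, and digits 1,2,5,7,8 already taken and all letters distinct, K+K≡R (mod 10) forces R=6, so R=6.
Step 7. [col 3: K + K ≡ R (mod 10)] in column 3 we have K+K≡R with carry-in 0; given R=6 and digits 1,2,5,6,7,8 already taken and all letters distinct, that pins K to 3, so K=3.
Step 8. [col 4: B + B ≡ Q (mod 10)] several values work for B in column 4 (B + B ≡ Q (mod 10), carry-in 0); try B=4, so B=4.

Answer: B=4, C=1, E=7, K=3, P=2, Q=8, R=6, S=5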